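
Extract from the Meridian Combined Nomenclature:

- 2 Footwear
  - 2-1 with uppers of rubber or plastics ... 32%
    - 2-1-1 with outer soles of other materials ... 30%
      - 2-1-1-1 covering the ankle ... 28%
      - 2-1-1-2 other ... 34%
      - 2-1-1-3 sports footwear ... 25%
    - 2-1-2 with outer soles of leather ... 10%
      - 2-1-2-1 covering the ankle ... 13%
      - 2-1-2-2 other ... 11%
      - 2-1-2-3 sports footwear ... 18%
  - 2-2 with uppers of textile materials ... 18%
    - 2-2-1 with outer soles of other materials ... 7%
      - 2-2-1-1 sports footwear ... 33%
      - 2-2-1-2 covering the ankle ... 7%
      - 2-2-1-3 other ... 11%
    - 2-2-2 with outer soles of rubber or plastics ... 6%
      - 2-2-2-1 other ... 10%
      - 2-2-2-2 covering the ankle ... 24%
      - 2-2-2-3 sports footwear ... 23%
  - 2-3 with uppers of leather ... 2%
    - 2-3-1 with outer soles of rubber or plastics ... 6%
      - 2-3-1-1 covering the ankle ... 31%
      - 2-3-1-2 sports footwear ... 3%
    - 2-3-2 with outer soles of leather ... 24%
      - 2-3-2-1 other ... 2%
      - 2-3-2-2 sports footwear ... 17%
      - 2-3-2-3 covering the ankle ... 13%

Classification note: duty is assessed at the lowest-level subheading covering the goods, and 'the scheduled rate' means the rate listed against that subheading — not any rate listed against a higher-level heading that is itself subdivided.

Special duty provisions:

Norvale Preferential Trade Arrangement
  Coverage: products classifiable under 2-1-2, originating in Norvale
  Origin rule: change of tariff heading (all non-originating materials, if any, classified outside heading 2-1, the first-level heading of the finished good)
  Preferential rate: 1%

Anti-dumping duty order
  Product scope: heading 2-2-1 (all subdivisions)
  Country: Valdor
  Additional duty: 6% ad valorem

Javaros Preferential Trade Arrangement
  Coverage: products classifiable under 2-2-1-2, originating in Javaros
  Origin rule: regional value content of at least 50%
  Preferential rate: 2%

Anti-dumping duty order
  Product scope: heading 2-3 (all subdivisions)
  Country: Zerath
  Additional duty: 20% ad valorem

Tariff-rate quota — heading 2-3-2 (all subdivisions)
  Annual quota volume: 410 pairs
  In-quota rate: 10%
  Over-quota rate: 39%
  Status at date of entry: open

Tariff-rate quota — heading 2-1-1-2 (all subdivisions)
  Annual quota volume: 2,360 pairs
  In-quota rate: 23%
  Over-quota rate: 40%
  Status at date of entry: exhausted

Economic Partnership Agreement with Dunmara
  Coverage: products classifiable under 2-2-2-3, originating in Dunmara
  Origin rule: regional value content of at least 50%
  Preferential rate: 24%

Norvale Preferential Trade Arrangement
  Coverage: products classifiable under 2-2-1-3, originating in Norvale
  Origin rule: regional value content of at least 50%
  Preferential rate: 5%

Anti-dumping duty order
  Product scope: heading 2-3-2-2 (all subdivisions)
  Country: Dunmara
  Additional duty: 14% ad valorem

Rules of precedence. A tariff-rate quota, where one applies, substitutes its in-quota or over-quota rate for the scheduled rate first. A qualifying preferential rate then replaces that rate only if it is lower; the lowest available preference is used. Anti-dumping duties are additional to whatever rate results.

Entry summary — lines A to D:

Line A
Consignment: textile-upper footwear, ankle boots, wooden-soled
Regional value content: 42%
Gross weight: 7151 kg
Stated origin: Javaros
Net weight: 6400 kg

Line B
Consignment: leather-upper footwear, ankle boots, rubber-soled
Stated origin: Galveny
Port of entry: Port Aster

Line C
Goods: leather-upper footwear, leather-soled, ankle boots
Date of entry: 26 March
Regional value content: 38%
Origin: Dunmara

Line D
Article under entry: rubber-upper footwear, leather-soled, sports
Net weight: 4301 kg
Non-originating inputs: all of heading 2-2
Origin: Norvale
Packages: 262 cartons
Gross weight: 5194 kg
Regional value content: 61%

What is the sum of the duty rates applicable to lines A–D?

49%

Line A: textile-upper → 2-2; wooden-soled → 2-2-1; ankle boots → 2-2-1-2. Scheduled 7%. Javaros agreement on 2-2-1-2: RVC < 50%. → 7%.
Line B: leather-upper → 2-3; rubber-soled → 2-3-1; ankle boots → 2-3-1-1. Scheduled 31%. No special measure applies. → 31%.
Line C: leather-upper → 2-3; leather-soled → 2-3-2; ankle boots → 2-3-2-3. Scheduled 13%. quota on 2-3-2 open → in-quota 10%; Dunmara agreement on 2-2-2-3: 2-3-2-3 not covered. → 10%.
Line D: rubber-upper → 2-1; leather-soled → 2-1-2; sports → 2-1-2-3. Scheduled 18%. Norvale agreement on 2-1-2: CTH met → 1% available; Norvale agreement on 2-2-1-3: 2-1-2-3 not covered; preferential 1%. → 1%.
Sum: 7% + 31% + 10% + 1% = 49%.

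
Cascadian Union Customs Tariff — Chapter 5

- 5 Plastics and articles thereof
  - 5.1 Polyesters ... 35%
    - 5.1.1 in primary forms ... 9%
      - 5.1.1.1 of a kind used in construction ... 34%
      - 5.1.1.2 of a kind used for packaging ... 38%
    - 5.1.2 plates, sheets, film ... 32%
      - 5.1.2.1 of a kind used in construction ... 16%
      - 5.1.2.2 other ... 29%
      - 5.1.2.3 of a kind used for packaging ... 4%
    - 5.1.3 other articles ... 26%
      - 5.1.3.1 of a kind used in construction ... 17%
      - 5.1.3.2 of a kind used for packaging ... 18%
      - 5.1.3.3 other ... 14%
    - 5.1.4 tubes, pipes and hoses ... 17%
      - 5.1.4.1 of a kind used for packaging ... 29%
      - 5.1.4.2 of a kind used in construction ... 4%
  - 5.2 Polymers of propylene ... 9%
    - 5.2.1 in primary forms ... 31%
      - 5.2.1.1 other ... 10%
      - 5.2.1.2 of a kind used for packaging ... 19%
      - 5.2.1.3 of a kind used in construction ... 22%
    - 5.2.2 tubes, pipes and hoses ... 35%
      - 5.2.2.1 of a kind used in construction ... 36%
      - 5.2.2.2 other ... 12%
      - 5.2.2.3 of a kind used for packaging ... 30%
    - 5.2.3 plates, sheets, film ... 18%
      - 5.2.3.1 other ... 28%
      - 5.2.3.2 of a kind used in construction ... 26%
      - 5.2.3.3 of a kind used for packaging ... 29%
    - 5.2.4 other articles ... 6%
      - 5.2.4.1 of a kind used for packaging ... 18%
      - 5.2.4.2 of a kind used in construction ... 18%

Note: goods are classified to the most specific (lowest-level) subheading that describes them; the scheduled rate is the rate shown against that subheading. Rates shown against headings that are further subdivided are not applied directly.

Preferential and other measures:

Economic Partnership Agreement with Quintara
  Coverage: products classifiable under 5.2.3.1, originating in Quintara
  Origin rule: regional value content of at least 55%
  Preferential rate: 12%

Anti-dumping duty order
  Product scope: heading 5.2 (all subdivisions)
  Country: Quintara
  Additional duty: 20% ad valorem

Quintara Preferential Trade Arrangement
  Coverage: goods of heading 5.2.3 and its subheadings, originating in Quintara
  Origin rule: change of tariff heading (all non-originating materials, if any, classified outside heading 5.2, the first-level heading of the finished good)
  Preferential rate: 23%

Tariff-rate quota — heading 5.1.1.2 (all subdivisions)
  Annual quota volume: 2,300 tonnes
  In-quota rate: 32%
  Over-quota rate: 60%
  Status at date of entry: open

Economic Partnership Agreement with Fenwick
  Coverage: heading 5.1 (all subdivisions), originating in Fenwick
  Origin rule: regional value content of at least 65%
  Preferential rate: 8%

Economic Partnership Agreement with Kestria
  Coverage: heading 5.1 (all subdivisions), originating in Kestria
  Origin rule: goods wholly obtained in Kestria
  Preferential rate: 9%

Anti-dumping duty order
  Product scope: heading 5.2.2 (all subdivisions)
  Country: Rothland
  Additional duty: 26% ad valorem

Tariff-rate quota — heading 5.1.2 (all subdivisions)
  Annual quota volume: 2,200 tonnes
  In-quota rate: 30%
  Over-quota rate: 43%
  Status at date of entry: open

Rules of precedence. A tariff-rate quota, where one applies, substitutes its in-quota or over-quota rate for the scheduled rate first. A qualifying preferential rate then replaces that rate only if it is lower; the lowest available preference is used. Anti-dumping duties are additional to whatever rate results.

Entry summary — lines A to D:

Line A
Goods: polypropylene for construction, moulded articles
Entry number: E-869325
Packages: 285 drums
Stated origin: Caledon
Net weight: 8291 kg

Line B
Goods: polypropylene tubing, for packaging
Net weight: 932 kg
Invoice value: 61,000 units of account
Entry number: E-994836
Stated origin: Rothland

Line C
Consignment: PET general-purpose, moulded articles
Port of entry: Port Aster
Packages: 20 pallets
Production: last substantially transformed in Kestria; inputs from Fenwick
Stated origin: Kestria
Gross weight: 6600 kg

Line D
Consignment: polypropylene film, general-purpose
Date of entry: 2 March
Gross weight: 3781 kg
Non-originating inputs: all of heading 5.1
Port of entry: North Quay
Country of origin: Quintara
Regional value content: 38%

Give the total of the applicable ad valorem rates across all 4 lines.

131%

Line A: polypropylene → 5.2; moulded articles → 5.2.4; for construction → 5.2.4.2. Scheduled 18%. No special measure applies. → 18%.
Line B: polypropylene → 5.2; tubing → 5.2.2; for packaging → 5.2.2.3. Scheduled 30%. anti-dumping (Rothland, 5.2.2): +26%; total 30% + 26% = 56%. → 56%.
Line C: PET → 5.1; moulded articles → 5.1.3; general-purpose → 5.1.3.3. Scheduled 14%. Kestria agreement on 5.1: not wholly obtained. → 14%.
Line D: polypropylene → 5.2; film → 5.2.3; general-purpose → 5.2.3.1. Scheduled 28%. Quintara agreement on 5.2.3.1: RVC < 55%; Quintara agreement on 5.2.3: CTH met → 23% available; preferential 23%; anti-dumping (Quintara, 5.2): +20%; total 23% + 20% = 43%. → 43%.
Sum: 18% + 56% + 14% + 43% = 131%.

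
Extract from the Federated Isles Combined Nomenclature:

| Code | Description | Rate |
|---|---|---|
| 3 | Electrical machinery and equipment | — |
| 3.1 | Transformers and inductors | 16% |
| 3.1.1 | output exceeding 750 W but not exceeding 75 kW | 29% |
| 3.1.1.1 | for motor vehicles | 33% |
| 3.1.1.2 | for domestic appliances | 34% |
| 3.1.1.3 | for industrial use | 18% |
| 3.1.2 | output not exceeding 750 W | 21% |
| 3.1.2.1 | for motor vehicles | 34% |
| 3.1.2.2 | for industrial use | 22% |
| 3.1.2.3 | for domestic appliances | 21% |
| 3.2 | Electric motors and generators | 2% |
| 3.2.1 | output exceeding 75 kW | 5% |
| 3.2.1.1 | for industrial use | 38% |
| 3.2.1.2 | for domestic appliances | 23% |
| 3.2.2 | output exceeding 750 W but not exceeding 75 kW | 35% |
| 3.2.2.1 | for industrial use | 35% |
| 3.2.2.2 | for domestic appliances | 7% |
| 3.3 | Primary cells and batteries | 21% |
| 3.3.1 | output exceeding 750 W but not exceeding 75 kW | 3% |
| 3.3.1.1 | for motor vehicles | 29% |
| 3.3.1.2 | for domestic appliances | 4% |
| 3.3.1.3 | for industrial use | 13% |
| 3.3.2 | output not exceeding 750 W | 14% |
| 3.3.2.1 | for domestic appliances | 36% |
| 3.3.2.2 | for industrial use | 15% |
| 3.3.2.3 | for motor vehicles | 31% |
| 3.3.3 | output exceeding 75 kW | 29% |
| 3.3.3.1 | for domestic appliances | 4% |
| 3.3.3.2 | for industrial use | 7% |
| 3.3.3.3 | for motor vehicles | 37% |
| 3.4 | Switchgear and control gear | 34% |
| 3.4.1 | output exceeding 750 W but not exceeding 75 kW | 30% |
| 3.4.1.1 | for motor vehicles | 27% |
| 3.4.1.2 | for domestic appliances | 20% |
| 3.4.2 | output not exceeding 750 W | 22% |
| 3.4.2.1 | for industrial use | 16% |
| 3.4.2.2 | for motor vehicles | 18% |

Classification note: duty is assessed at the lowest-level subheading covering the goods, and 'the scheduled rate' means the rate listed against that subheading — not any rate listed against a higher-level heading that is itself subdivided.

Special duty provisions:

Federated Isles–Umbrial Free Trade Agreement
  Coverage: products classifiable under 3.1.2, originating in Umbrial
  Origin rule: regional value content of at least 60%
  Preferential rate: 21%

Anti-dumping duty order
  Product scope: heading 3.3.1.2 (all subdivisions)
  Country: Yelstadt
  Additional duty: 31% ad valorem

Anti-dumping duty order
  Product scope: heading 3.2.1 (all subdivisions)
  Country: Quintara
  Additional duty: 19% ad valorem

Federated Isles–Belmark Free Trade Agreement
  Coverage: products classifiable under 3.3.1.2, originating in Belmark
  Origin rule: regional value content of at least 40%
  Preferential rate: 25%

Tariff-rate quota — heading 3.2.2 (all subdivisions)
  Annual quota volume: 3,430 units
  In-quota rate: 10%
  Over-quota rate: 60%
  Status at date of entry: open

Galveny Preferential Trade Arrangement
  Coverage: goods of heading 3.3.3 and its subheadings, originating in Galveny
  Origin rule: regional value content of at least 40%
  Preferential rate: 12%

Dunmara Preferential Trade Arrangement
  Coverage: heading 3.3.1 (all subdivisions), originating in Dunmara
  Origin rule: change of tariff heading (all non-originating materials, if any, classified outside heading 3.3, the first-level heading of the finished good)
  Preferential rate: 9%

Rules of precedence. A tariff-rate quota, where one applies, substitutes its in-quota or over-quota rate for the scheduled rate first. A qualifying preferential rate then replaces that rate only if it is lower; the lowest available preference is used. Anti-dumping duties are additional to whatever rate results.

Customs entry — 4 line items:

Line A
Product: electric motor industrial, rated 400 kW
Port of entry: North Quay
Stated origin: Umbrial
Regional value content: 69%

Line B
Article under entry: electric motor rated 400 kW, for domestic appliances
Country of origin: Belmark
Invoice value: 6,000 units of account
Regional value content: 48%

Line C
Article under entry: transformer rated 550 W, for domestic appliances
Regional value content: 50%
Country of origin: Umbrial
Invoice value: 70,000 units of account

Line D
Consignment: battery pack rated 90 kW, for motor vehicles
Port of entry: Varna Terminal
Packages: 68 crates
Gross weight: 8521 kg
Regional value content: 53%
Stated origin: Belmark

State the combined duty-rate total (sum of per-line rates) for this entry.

119%

Line A: electric motor → 3.2; rated 400 kW → 3.2.1; industrial → 3.2.1.1. Scheduled 38%. Umbrial agreement on 3.1.2: 3.2.1.1 not covered. → 38%.
Line B: electric motor → 3.2; rated 400 kW → 3.2.1; for domestic appliances → 3.2.1.2. Scheduled 23%. Belmark agreement on 3.3.1.2: 3.2.1.2 not covered. → 23%.
Line C: transformer → 3.1; rated 550 W → 3.1.2; for domestic appliances → 3.1.2.3. Scheduled 21%. Umbrial agreement on 3.1.2: RVC < 60%. → 21%.
Line D: battery pack → 3.3; rated 90 kW → 3.3.3; for motor vehicles → 3.3.3.3. Scheduled 37%. Belmark agreement on 3.3.1.2: 3.3.3.3 not covered. → 37%.
Sum: 38% + 23% + 21% + 37% = 119%.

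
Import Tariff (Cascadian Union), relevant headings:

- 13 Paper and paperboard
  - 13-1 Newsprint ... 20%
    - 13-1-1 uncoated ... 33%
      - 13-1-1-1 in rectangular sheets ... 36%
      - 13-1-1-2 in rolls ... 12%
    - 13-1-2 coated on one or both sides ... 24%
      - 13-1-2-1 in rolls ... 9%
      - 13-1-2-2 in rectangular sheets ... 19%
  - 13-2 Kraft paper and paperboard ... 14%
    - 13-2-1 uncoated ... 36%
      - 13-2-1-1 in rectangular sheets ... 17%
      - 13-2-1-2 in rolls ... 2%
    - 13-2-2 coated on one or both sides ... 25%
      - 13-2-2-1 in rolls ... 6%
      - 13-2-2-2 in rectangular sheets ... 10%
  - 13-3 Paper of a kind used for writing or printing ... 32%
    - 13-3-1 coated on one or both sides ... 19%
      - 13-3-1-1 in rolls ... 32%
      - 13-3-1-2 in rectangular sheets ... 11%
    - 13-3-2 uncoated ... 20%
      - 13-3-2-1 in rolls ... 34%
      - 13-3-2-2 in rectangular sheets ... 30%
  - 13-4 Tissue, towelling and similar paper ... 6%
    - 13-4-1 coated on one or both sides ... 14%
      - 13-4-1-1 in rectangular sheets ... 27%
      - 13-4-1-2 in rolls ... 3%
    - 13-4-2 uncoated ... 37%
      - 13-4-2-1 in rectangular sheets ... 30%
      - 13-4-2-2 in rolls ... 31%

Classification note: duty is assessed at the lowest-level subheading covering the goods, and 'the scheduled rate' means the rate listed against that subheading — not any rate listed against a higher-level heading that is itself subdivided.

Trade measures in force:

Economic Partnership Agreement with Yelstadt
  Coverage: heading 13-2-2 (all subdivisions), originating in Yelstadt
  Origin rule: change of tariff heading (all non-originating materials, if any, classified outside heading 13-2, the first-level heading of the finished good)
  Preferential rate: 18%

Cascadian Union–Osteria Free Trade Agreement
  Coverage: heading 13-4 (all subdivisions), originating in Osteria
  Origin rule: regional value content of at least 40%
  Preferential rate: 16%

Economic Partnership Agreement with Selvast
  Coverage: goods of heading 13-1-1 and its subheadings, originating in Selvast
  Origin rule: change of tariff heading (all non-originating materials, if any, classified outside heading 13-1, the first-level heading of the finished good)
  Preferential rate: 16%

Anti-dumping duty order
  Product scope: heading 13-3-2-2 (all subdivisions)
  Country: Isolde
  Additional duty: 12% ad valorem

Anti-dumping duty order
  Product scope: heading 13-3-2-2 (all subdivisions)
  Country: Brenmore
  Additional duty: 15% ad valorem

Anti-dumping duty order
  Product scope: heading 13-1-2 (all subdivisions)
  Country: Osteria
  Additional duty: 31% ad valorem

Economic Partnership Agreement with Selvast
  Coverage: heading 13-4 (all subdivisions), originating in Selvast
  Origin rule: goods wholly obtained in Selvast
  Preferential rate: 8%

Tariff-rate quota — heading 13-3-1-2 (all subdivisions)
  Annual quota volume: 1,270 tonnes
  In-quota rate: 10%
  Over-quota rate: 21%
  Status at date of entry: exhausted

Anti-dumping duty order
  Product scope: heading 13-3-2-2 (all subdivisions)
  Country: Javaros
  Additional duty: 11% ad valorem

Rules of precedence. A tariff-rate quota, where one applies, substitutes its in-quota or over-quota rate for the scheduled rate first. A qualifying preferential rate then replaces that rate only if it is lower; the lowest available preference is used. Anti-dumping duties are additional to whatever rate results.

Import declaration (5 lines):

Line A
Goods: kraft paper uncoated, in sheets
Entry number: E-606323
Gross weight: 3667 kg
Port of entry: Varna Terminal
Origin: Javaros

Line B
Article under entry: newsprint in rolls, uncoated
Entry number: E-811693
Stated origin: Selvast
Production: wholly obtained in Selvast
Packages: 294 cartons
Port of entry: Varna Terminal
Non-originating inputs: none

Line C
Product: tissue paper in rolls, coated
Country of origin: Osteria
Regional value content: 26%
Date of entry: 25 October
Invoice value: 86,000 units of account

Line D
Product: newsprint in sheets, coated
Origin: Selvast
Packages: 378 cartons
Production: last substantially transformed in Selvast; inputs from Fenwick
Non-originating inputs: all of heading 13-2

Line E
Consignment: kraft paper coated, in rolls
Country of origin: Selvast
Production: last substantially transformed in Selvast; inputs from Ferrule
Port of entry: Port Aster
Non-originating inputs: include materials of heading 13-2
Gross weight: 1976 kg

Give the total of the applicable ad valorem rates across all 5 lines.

Line A: kraft paper → 13-2; uncoated → 13-2-1; in sheets → 13-2-1-1. Scheduled 17%. No special measure applies. → 17%.
Line B: newsprint → 13-1; uncoated → 13-1-1; in rolls → 13-1-1-2. Scheduled 12%. Selvast agreement on 13-1-1: CTH met → 16% available; Selvast agreement on 13-4: 13-1-1-2 not covered; preference 16% not lower than 12% → no reduction. → 12%.
Line C: tissue paper → 13-4; coated → 13-4-1; in rolls → 13-4-1-2. Scheduled 3%. Osteria agreement on 13-4: RVC < 40%. → 3%.
Line D: newsprint → 13-1; coated → 13-1-2; in sheets → 13-1-2-2. Scheduled 19%. Selvast agreement on 13-1-1: 13-1-2-2 not covered; Selvast agreement on 13-4: 13-1-2-2 not covered. → 19%.
Line E: kraft paper → 13-2; coated → 13-2-2; in rolls → 13-2-2-1. Scheduled 6%. Selvast agreement on 13-1-1: 13-2-2-1 not covered; Selvast agreement on 13-4: 13-2-2-1 not covered. → 6%.
Sum: 17% + 12% + 3% + 19% + 6% = 57%.

57%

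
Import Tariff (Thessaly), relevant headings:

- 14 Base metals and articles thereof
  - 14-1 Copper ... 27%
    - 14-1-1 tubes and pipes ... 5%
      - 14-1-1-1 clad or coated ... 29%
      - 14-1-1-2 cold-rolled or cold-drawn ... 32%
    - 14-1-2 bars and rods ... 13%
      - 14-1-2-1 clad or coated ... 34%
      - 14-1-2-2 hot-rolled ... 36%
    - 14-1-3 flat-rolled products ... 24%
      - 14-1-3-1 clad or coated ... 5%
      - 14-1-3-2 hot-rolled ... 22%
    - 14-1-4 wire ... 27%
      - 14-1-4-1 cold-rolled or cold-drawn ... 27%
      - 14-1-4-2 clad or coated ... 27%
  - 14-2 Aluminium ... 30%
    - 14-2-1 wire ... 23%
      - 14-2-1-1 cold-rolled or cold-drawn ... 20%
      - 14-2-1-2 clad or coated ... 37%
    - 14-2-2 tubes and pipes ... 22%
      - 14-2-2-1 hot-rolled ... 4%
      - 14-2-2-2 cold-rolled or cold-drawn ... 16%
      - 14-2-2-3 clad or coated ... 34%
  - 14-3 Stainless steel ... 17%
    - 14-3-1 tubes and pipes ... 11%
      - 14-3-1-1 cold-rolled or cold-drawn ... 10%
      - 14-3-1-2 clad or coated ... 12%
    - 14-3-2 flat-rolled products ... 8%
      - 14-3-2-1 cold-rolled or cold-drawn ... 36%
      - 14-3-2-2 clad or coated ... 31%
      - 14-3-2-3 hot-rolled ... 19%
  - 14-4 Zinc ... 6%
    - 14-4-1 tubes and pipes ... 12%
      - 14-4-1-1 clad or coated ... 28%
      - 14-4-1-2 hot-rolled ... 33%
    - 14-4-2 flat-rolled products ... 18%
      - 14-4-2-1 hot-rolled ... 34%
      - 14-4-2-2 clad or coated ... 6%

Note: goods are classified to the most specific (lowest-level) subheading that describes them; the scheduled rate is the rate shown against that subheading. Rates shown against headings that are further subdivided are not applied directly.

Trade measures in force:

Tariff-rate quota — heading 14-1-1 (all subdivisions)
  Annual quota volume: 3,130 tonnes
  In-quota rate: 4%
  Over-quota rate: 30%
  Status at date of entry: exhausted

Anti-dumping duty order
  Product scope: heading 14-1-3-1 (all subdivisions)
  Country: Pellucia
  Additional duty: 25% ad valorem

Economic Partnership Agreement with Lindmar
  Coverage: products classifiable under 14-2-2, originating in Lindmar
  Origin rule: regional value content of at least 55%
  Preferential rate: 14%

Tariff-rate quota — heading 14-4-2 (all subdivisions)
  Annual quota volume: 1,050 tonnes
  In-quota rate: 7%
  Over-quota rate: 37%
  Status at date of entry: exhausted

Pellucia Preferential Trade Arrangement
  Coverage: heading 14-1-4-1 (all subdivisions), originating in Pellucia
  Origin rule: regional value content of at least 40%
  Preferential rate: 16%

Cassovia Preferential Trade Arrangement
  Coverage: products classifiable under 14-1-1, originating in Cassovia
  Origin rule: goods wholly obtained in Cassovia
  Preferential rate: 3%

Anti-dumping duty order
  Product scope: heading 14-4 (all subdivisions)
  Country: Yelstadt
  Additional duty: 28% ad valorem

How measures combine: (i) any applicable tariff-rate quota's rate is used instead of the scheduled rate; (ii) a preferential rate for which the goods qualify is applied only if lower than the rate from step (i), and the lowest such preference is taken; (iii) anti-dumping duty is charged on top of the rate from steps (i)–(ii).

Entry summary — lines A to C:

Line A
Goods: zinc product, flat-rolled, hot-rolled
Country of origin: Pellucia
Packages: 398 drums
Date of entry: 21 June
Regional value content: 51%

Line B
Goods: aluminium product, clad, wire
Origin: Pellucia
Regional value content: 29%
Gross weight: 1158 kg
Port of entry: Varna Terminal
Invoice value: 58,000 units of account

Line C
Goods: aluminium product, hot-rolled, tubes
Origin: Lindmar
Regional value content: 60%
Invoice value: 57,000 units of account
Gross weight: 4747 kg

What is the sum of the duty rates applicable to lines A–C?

Line A: zinc → 14-4; flat-rolled → 14-4-2; hot-rolled → 14-4-2-1. Scheduled 34%. quota on 14-4-2 exhausted → over-quota 37%; Pellucia agreement on 14-1-4-1: 14-4-2-1 not covered. → 37%.
Line B: aluminium → 14-2; wire → 14-2-1; clad → 14-2-1-2. Scheduled 37%. Pellucia agreement on 14-1-4-1: 14-2-1-2 not covered. → 37%.
Line C: aluminium → 14-2; tubes → 14-2-2; hot-rolled → 14-2-2-1. Scheduled 4%. Lindmar agreement on 14-2-2: RVC ≥ 55% → 14% available; preference 14% not lower than 4% → no reduction. → 4%.
Sum: 37% + 37% + 4% = 78%.

78%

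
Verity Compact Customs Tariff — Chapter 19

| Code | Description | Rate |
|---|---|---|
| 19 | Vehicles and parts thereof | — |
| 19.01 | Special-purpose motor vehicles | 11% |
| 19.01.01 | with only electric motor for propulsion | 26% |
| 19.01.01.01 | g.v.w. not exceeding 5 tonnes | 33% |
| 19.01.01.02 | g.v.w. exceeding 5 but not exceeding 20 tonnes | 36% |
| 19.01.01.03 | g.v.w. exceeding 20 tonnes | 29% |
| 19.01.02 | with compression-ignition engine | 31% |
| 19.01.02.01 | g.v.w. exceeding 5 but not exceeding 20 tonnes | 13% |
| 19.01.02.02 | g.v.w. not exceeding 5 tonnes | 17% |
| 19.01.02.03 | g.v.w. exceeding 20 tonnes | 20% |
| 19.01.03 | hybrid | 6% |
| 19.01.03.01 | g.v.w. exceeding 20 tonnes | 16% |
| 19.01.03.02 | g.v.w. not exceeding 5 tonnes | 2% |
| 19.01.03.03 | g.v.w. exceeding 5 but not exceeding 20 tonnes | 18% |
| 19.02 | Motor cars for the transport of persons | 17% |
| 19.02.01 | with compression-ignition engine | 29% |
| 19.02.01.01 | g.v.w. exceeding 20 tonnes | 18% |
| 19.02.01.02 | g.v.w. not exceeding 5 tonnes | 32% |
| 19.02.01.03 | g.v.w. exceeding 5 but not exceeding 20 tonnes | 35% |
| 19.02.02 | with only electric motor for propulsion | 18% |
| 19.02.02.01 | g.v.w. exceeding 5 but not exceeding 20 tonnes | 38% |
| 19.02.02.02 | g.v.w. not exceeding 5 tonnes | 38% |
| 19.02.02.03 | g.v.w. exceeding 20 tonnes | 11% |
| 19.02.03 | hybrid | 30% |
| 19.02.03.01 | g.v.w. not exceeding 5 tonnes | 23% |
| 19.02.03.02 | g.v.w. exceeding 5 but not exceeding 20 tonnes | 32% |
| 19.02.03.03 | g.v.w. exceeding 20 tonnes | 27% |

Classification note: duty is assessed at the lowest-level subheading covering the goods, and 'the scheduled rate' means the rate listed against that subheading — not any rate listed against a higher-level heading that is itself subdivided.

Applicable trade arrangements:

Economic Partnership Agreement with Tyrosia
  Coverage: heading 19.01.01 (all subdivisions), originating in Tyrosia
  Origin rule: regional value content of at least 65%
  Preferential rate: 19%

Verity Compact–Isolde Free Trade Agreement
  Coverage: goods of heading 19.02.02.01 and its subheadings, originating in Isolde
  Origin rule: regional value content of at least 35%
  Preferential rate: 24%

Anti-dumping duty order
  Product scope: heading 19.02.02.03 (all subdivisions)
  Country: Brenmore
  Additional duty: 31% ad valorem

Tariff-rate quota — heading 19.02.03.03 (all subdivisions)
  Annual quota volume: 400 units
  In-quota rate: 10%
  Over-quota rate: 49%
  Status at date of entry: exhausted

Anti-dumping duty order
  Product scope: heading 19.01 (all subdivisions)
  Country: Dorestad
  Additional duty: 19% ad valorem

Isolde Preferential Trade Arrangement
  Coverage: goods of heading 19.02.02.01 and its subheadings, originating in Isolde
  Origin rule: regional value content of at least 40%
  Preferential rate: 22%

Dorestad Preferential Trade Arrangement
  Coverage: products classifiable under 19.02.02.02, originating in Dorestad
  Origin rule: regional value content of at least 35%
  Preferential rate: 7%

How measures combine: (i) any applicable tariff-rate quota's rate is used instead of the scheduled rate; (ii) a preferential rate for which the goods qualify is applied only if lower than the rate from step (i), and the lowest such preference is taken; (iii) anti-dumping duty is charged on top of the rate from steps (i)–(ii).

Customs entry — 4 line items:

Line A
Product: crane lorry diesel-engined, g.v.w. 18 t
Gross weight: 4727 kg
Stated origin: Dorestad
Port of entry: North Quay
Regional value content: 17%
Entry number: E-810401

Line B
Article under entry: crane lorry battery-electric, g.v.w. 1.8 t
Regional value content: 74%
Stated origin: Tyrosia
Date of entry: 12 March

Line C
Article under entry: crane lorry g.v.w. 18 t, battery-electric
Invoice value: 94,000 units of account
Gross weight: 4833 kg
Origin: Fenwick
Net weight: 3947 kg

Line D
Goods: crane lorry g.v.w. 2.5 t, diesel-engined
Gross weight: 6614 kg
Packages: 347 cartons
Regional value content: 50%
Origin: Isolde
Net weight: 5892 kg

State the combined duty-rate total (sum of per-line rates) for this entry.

104%

Line A: crane lorry → 19.01; diesel-engined → 19.01.02; g.v.w. 18 t → 19.01.02.01. Scheduled 13%. Dorestad agreement on 19.02.02.02: 19.01.02.01 not covered; anti-dumping (Dorestad, 19.01): +19%; total 13% + 19% = 32%. → 32%.
Line B: crane lorry → 19.01; battery-electric → 19.01.01; g.v.w. 1.8 t → 19.01.01.01. Scheduled 33%. Tyrosia agreement on 19.01.01: RVC ≥ 65% → 19% available; preferential 19%. → 19%.
Line C: crane lorry → 19.01; battery-electric → 19.01.01; g.v.w. 18 t → 19.01.01.02. Scheduled 36%. No special measure applies. → 36%.
Line D: crane lorry → 19.01; diesel-engined → 19.01.02; g.v.w. 2.5 t → 19.01.02.02. Scheduled 17%. Isolde agreement on 19.02.02.01: 19.01.02.02 not covered; Isolde agreement on 19.02.02.01: 19.01.02.02 not covered. → 17%.
Sum: 32% + 19% + 36% + 17% = 104%.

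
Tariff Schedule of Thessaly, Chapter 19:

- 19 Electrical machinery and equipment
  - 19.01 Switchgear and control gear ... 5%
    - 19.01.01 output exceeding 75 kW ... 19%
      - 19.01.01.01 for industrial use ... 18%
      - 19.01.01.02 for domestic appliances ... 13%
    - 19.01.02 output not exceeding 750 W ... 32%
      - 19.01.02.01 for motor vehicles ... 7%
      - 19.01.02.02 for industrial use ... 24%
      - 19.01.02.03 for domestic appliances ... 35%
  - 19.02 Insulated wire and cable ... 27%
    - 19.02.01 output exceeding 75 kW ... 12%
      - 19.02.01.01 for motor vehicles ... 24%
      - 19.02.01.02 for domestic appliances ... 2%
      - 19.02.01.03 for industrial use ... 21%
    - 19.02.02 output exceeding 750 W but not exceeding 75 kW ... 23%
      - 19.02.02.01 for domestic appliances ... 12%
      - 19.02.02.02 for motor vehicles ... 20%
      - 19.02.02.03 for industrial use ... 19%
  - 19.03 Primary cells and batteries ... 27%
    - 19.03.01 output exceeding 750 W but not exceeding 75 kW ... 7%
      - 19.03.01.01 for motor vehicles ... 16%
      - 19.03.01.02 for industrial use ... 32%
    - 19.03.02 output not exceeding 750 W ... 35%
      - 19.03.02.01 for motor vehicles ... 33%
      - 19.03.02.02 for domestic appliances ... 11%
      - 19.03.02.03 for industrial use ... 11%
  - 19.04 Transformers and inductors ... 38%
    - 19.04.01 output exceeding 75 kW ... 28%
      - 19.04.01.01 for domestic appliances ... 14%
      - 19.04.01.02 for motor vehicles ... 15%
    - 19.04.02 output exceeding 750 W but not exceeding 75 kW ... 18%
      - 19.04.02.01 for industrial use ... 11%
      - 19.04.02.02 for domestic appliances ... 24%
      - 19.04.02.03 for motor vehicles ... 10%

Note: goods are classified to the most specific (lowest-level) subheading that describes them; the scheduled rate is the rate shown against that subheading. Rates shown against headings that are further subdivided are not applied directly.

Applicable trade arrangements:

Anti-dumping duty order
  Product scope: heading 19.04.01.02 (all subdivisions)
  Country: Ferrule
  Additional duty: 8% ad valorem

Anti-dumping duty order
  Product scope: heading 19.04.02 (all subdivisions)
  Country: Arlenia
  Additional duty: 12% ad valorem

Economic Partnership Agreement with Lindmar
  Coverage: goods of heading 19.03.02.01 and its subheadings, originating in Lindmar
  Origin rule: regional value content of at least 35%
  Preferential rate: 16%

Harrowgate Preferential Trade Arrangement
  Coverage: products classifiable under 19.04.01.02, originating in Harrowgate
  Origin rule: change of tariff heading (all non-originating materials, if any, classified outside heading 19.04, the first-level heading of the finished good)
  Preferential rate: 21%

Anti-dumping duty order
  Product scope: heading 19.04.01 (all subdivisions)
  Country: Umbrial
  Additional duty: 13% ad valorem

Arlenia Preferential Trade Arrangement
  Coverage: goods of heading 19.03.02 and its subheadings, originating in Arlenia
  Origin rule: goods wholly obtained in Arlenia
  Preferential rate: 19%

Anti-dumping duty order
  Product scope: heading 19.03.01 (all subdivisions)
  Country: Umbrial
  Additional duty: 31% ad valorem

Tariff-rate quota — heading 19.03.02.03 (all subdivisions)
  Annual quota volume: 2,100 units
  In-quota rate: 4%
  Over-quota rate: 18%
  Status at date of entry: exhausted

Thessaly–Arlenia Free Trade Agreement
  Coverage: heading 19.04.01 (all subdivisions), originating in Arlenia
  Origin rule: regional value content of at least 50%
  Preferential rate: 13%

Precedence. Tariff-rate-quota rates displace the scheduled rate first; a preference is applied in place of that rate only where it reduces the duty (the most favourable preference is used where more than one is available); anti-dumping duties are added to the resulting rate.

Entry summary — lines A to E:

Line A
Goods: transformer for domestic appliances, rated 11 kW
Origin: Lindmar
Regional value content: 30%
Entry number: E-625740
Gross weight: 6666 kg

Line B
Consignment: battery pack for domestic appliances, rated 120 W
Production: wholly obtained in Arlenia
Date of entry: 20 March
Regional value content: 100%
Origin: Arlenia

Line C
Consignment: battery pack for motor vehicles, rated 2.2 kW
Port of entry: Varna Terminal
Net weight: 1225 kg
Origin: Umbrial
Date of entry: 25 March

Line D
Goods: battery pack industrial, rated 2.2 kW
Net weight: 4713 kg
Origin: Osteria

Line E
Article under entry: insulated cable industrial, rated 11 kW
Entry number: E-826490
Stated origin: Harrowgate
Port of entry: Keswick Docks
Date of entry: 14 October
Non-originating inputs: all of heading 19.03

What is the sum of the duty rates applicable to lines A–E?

133%

Line A: transformer → 19.04; rated 11 kW → 19.04.02; for domestic appliances → 19.04.02.02. Scheduled 24%. Lindmar agreement on 19.03.02.01: 19.04.02.02 not covered. → 24%.
Line B: battery pack → 19.03; rated 120 W → 19.03.02; for domestic appliances → 19.03.02.02. Scheduled 11%. Arlenia agreement on 19.03.02: wholly obtained → 19% available; Arlenia agreement on 19.04.01: 19.03.02.02 not covered; preference 19% not lower than 11% → no reduction. → 11%.
Line C: battery pack → 19.03; rated 2.2 kW → 19.03.01; for motor vehicles → 19.03.01.01. Scheduled 16%. anti-dumping (Umbrial, 19.03.01): +31%; total 16% + 31% = 47%. → 47%.
Line D: battery pack → 19.03; rated 2.2 kW → 19.03.01; industrial → 19.03.01.02. Scheduled 32%. No special measure applies. → 32%.
Line E: insulated cable → 19.02; rated 11 kW → 19.02.02; industrial → 19.02.02.03. Scheduled 19%. Harrowgate agreement on 19.04.01.02: 19.02.02.03 not covered. → 19%.
Sum: 24% + 11% + 47% + 32% + 19% = 133%.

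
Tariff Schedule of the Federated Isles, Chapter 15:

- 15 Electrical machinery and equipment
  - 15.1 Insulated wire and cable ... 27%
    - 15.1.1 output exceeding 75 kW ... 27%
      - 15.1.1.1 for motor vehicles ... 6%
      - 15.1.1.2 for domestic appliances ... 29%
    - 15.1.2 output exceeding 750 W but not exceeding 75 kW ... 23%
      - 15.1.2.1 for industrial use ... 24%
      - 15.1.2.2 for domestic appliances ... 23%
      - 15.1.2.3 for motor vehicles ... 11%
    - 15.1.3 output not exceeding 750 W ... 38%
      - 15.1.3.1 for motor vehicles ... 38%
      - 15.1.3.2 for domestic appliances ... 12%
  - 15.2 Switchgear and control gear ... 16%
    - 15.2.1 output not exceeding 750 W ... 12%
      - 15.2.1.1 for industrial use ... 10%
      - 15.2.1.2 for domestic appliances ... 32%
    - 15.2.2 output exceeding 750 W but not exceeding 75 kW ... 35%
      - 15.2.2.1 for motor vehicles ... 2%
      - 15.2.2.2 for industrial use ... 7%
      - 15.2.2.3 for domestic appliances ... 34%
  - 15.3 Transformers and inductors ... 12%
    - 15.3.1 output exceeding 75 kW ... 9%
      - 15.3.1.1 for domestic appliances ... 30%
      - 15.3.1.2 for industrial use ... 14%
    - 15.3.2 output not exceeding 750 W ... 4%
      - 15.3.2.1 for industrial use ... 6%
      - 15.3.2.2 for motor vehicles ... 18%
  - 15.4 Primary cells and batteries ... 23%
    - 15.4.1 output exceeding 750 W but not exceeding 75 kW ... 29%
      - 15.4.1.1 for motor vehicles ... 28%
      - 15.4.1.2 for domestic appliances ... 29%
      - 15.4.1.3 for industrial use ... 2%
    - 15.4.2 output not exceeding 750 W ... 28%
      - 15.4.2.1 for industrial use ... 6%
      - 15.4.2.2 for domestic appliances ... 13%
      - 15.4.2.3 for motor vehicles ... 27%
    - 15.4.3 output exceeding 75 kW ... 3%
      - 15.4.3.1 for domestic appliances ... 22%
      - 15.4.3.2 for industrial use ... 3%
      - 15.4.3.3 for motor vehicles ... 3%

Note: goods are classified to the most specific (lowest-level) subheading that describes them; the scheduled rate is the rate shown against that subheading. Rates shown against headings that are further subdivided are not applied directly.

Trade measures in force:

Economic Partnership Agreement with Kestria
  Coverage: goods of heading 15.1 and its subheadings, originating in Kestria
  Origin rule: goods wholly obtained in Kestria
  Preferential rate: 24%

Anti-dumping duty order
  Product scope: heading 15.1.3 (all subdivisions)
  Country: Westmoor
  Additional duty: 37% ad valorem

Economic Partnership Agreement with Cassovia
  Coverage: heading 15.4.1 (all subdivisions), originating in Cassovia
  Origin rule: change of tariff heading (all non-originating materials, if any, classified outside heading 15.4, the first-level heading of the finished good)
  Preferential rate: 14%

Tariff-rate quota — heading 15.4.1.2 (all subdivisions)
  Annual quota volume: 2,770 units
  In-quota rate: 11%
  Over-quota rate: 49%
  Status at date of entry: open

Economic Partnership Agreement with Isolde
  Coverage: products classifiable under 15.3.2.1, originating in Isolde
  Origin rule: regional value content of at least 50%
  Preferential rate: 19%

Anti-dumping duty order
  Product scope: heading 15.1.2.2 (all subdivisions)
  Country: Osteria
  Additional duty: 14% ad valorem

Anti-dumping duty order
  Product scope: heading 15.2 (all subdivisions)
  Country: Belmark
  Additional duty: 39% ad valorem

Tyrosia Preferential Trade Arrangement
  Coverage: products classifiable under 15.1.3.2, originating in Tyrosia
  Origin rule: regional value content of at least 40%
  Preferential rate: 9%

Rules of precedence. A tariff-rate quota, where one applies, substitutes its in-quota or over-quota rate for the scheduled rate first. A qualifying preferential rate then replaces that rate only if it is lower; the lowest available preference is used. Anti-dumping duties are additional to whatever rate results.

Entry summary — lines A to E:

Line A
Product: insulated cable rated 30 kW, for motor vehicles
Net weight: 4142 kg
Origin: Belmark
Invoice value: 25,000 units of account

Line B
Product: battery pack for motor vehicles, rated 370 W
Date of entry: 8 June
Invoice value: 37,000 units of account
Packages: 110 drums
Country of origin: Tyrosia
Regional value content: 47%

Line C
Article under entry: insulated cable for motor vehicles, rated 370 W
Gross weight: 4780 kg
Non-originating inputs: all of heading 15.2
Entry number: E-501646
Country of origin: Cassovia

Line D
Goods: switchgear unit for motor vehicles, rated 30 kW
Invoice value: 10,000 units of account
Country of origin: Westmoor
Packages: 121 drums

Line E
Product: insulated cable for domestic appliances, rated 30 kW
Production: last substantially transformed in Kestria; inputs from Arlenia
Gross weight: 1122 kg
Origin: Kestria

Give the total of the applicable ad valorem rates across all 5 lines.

101%

Line A: insulated cable → 15.1; rated 30 kW → 15.1.2; for motor vehicles → 15.1.2.3. Scheduled 11%. No special measure applies. → 11%.
Line B: battery pack → 15.4; rated 370 W → 15.4.2; for motor vehicles → 15.4.2.3. Scheduled 27%. Tyrosia agreement on 15.1.3.2: 15.4.2.3 not covered. → 27%.
Line C: insulated cable → 15.1; rated 370 W → 15.1.3; for motor vehicles → 15.1.3.1. Scheduled 38%. Cassovia agreement on 15.4.1: 15.1.3.1 not covered. → 38%.
Line D: switchgear unit → 15.2; rated 30 kW → 15.2.2; for motor vehicles → 15.2.2.1. Scheduled 2%. No special measure applies. → 2%.
Line E: insulated cable → 15.1; rated 30 kW → 15.1.2; for domestic appliances → 15.1.2.2. Scheduled 23%. Kestria agreement on 15.1: not wholly obtained. → 23%.
Sum: 11% + 27% + 38% + 2% + 23% = 101%.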